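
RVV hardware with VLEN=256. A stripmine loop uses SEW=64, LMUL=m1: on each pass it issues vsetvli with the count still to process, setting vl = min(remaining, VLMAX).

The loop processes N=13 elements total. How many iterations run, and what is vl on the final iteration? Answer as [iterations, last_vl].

[iterations, last_vl] = [4, 1]

lanes per group: 256·1/64 = 4
13 elements at 4/iter → 4 passes, remainder 1 on the last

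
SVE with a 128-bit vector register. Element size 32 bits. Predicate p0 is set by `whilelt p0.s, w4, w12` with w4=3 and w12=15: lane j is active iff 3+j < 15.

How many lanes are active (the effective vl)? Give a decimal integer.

128-bit reg / 32-bit elem → 4 lanes
active while 3+j < 15, i.e. j ∈ [0,12) capped at 4 ⇒ 4

vl = 4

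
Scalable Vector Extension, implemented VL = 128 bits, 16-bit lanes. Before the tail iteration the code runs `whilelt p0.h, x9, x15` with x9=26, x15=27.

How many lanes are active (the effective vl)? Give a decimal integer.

register lanes = 128/16 = 8
whilelt: lane j active iff 26+j < 27 → j < 1 → 1 active

vl = 1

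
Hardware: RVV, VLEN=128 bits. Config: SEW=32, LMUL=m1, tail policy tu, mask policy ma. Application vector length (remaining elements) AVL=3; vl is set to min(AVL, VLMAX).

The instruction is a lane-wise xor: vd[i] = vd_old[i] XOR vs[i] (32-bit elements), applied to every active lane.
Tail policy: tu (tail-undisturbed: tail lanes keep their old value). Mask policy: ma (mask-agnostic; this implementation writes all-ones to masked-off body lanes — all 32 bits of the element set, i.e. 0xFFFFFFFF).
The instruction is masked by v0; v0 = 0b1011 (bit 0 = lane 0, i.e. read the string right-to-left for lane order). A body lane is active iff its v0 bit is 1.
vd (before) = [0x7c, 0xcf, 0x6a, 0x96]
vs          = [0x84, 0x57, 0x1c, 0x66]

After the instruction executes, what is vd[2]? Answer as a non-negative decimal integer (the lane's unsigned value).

VLMAX = VLEN×LMUL/SEW = 128×1/32 = 4
vl = min(AVL, VLMAX) = min(3, 4) = 3
lane  0: xor(0x7c,0x84) ⇒ 0xf8
lane  1: xor(0xcf,0x57) ⇒ 0x98
lane  2: mask-off/ones ⇒ 0xffffffff
lane  3: tail/keep ⇒ 0x96

vd[2] = 4294967295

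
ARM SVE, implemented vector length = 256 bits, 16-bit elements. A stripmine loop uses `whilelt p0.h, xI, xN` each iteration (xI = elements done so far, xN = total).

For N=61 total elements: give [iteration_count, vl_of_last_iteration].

256-bit reg / 16-bit elem → 16 lanes
61 elements at 16/iter → 4 passes, remainder 13 on the last

[iterations, last_vl] = [4, 13]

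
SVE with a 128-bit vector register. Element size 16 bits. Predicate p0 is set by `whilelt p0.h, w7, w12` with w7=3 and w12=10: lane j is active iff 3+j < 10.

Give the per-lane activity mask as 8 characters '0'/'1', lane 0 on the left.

128-bit reg / 16-bit elem → 8 lanes
p0[j] = (3+j < 10); true for j=0..6 → 7 lanes set
bits (lane 0 leftmost): 11111110

predicate = 11111110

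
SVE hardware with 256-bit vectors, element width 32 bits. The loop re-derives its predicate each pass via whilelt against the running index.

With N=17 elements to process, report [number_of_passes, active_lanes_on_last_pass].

[iterations, last_vl] = [3, 1]

256-bit reg / 32-bit elem → 8 lanes
N=17: ⌈17/8⌉ = 3 iters; last vl = 17 − 2×8 = 1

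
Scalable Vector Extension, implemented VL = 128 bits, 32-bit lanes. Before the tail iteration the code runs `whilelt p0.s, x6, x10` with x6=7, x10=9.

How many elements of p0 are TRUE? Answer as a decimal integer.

vl = 2

128-bit reg / 32-bit elem → 4 lanes
active while 7+j < 9, i.e. j ∈ [0,2) capped at 4 ⇒ 2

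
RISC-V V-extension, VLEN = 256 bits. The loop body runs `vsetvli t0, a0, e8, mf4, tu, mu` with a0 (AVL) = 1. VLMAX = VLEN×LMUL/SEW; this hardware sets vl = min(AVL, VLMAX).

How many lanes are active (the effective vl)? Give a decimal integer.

vl = 1

lanes per group: 256·1/4/8 = 8
vl = min(AVL, VLMAX) = min(1, 8) = 1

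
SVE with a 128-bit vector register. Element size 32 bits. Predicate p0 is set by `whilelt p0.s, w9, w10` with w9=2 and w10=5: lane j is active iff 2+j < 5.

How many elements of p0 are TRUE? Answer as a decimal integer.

vl = 3

lane count: 128 div 32 = 4
active while 2+j < 5, i.e. j ∈ [0,3) capped at 4 ⇒ 3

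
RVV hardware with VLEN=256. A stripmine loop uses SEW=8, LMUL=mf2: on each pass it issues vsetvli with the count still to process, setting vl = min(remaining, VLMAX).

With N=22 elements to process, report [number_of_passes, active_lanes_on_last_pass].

VLMAX = (256 × 1/2) / 8 = 16 lanes
22 elements at 16/iter → 2 passes, remainder 6 on the last

[iterations, last_vl] = [2, 6]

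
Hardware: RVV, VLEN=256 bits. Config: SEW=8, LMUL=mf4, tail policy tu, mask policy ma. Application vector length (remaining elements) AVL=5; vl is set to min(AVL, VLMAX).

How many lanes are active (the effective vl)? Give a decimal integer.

vl = 5

VLMAX = (256 × 1/4) / 8 = 8 lanes
AVL=5 ≤ VLMAX=8, so vl = 5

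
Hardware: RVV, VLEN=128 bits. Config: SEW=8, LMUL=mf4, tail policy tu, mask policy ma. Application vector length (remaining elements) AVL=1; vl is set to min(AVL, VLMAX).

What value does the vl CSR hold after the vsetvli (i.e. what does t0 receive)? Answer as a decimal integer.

vl = 1

lanes per group: 128·1/4/8 = 4
vl = min(AVL, VLMAX) = min(1, 4) = 1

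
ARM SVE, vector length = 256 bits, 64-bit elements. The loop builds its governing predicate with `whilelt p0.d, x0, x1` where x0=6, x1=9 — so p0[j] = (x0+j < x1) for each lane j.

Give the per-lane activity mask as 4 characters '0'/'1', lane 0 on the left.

lane count: 256 div 64 = 4
whilelt: lane j active iff 6+j < 9 → j < 3 → 3 active
bits (lane 0 leftmost): 1110

predicate = 1110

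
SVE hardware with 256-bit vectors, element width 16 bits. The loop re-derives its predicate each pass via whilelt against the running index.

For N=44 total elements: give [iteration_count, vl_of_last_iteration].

register lanes = 256/16 = 16
iterations = ceil(44/16) = 3; final-pass vl = 12

[iterations, last_vl] = [3, 12]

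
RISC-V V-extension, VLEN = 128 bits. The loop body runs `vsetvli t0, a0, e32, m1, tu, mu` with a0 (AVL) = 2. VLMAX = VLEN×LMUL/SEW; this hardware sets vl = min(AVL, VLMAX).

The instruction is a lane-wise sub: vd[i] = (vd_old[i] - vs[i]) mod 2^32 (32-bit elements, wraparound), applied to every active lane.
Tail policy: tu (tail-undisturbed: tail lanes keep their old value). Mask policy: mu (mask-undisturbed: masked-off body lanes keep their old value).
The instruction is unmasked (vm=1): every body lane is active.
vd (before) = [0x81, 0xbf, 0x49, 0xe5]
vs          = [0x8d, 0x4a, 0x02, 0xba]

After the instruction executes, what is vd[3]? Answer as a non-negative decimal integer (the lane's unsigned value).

lanes per group: 128·1/32 = 4
vl = min(AVL, VLMAX) = min(2, 4) = 2
lane  0: sub(0x81,0x8d) ⇒ 0xfffffff4
lane  1: sub(0xbf,0x4a) ⇒ 0x75
lane  2: tail/keep ⇒ 0x49
lane  3: tail/keep ⇒ 0xe5

vd[3] = 229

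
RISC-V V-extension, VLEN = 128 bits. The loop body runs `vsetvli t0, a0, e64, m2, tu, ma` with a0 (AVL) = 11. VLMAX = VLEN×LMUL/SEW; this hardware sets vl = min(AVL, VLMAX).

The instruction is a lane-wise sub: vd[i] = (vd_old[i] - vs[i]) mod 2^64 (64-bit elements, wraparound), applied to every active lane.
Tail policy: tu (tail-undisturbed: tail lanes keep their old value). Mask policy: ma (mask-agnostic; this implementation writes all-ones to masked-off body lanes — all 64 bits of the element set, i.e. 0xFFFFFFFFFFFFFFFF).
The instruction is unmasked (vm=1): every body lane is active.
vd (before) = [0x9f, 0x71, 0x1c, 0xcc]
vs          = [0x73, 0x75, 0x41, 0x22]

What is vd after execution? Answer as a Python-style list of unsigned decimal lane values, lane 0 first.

vd = [44, 18446744073709551612, 18446744073709551579, 170]

VLMAX = VLEN×LMUL/SEW = 128×2/64 = 4
AVL=11 > VLMAX=4, so vl = 4
vd[0] sub(0x9f,0x73) -> 0x2c
vd[1] sub(0x71,0x75) -> 0xfffffffffffffffc
vd[2] sub(0x1c,0x41) -> 0xffffffffffffffdb
vd[3] sub(0xcc,0x22) -> 0xaa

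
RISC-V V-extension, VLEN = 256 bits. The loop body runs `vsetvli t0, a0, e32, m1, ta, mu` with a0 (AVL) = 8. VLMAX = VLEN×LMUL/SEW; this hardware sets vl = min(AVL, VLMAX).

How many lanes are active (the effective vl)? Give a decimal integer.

VLMAX = (256 × 1) / 32 = 8 lanes
vl ← min(8, 8) = 8

vl = 8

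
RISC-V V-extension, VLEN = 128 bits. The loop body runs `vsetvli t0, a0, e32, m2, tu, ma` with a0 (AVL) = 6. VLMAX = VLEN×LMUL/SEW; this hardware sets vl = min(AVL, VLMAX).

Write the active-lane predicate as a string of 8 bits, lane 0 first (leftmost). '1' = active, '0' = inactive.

lanes per group: 128·2/32 = 8
vl ← min(6, 8) = 6
bits (lane 0 leftmost): 11111100

predicate = 11111100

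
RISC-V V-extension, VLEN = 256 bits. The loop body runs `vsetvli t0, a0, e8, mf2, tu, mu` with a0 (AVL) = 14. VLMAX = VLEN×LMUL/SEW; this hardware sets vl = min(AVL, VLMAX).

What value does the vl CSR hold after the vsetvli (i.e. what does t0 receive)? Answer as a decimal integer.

vl = 14

VLMAX = (256 × 1/2) / 8 = 16 lanes
vl = min(AVL, VLMAX) = min(14, 16) = 14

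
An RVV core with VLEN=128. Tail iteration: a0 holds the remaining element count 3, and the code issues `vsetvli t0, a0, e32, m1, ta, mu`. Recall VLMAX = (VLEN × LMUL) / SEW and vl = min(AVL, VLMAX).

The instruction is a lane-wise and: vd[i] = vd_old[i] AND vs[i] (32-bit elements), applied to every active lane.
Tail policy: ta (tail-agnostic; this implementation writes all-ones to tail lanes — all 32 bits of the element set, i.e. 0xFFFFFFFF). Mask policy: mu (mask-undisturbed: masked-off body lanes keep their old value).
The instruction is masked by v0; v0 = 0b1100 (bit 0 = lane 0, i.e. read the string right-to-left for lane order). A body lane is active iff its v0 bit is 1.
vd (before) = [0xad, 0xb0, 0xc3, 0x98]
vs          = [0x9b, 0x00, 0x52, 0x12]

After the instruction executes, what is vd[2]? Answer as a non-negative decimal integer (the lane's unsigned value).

lanes per group: 128·1/32 = 4
AVL=3 ≤ VLMAX=4, so vl = 3
vd[0] mask-off/keep -> 0xad
vd[1] mask-off/keep -> 0xb0
vd[2] and(0xc3,0x52) -> 0x42
vd[3] tail/ones -> 0xffffffff

vd[2] = 66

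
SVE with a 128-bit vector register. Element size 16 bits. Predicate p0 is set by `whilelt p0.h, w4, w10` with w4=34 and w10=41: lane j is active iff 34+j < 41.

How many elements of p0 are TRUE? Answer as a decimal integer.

register lanes = 128/16 = 8
p0[j] = (34+j < 41); true for j=0..6 → 7 lanes set

vl = 7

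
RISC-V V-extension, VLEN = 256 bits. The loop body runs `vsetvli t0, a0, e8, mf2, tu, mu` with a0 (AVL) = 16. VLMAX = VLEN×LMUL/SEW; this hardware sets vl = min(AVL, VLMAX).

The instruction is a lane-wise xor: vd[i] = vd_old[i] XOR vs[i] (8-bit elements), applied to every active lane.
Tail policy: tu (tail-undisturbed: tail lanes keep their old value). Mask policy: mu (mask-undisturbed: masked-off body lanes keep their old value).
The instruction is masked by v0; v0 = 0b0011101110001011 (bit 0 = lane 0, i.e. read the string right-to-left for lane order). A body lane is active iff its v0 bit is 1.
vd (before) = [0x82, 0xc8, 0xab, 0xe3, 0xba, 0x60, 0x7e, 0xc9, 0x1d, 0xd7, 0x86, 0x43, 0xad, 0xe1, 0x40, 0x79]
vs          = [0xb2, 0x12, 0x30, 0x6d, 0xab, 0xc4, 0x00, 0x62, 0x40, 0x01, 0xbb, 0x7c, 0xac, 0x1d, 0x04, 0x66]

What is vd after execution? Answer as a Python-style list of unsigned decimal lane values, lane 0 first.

vd = [48, 218, 171, 142, 186, 96, 126, 171, 93, 214, 134, 63, 1, 252, 64, 121]

VLMAX = VLEN×LMUL/SEW = 256×1/2/8 = 16
AVL=16 ≤ VLMAX=16, so vl = 16
[0] xor(0x82,0xb2) = 0x30
[1] xor(0xc8,0x12) = 0xda
[2] mask-off/keep = 0xab
[3] xor(0xe3,0x6d) = 0x8e
[4] mask-off/keep = 0xba
[5] mask-off/keep = 0x60
[6] mask-off/keep = 0x7e
[7] xor(0xc9,0x62) = 0xab
[8] xor(0x1d,0x40) = 0x5d
[9] xor(0xd7,0x01) = 0xd6
[10] mask-off/keep = 0x86
[11] xor(0x43,0x7c) = 0x3f
[12] xor(0xad,0xac) = 0x01
[13] xor(0xe1,0x1d) = 0xfc
[14] mask-off/keep = 0x40
[15] mask-off/keep = 0x79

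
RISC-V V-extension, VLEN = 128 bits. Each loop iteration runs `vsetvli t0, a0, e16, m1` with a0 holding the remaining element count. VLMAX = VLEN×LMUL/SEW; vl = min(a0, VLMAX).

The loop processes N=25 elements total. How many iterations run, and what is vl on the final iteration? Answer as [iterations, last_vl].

[iterations, last_vl] = [4, 1]

lanes per group: 128·1/16 = 8
25 elements at 8/iter → 4 passes, remainder 1 on the last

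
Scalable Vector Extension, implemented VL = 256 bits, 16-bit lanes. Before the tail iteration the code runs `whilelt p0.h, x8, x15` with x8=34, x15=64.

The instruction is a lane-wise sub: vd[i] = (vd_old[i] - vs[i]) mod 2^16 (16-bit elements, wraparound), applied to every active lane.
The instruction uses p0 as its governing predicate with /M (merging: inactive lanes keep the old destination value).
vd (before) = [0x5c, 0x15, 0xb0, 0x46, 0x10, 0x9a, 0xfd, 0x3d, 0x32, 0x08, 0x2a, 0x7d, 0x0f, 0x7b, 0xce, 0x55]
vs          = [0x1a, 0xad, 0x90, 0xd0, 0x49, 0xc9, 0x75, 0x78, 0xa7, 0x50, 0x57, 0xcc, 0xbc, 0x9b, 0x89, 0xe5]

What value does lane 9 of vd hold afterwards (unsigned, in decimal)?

register lanes = 256/16 = 16
active while 34+j < 64, i.e. j ∈ [0,30) capped at 16 ⇒ 16
  i=0: sub(0x5c,0x1a) → 66
  i=1: sub(0x15,0xad) → 65384
  i=2: sub(0xb0,0x90) → 32
  i=3: sub(0x46,0xd0) → 65398
  i=4: sub(0x10,0x49) → 65479
  i=5: sub(0x9a,0xc9) → 65489
  i=6: sub(0xfd,0x75) → 136
  i=7: sub(0x3d,0x78) → 65477
  i=8: sub(0x32,0xa7) → 65419
  i=9: sub(0x08,0x50) → 65464
  i=10: sub(0x2a,0x57) → 65491
  i=11: sub(0x7d,0xcc) → 65457
  i=12: sub(0x0f,0xbc) → 65363
  i=13: sub(0x7b,0x9b) → 65504
  i=14: sub(0xce,0x89) → 69
  i=15: sub(0x55,0xe5) → 65392

vd[9] = 65464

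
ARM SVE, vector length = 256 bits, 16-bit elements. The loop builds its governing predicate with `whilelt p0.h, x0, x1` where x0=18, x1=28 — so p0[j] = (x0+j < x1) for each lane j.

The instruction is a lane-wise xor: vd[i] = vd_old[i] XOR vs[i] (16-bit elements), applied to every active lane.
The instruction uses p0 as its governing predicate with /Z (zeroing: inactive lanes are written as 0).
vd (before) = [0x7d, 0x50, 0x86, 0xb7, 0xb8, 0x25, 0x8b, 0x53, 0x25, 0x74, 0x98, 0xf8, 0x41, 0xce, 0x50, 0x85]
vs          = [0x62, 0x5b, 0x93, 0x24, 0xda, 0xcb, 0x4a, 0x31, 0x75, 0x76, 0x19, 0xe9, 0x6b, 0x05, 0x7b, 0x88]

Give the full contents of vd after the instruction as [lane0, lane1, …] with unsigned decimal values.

lane count: 256 div 16 = 16
whilelt: lane j active iff 18+j < 28 → j < 10 → 10 active
vd[0] xor(0x7d,0x62) -> 0x1f
vd[1] xor(0x50,0x5b) -> 0x0b
vd[2] xor(0x86,0x93) -> 0x15
vd[3] xor(0xb7,0x24) -> 0x93
vd[4] xor(0xb8,0xda) -> 0x62
vd[5] xor(0x25,0xcb) -> 0xee
vd[6] xor(0x8b,0x4a) -> 0xc1
vd[7] xor(0x53,0x31) -> 0x62
vd[8] xor(0x25,0x75) -> 0x50
vd[9] xor(0x74,0x76) -> 0x02
vd[10] tail/zero -> 0x00
vd[11] tail/zero -> 0x00
vd[12] tail/zero -> 0x00
vd[13] tail/zero -> 0x00
vd[14] tail/zero -> 0x00
vd[15] tail/zero -> 0x00

vd = [31, 11, 21, 147, 98, 238, 193, 98, 80, 2, 0, 0, 0, 0, 0, 0]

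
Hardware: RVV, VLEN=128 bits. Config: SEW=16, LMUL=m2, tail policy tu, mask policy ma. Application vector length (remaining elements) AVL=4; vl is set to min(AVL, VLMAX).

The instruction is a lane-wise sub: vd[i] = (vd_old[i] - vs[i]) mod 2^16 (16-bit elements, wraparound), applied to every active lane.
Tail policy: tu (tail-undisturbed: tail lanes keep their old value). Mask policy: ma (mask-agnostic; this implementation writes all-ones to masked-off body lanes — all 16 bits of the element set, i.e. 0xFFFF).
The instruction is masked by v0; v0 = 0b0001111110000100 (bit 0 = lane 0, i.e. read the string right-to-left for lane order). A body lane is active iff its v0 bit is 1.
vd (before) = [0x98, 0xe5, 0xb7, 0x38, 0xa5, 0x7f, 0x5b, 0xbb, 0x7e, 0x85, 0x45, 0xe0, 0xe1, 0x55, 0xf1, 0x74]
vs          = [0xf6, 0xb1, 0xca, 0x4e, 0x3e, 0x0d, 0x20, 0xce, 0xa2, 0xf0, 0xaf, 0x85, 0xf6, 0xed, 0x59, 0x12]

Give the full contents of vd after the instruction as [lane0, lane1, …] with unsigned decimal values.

VLMAX = (128 × 2) / 16 = 16 lanes
vl ← min(4, 16) = 4
  i=0: mask-off/ones → 65535
  i=1: mask-off/ones → 65535
  i=2: sub(0xb7,0xca) → 65517
  i=3: mask-off/ones → 65535
  i=4: tail/keep → 165
  i=5: tail/keep → 127
  i=6: tail/keep → 91
  i=7: tail/keep → 187
  i=8: tail/keep → 126
  i=9: tail/keep → 133
  i=10: tail/keep → 69
  i=11: tail/keep → 224
  i=12: tail/keep → 225
  i=13: tail/keep → 85
  i=14: tail/keep → 241
  i=15: tail/keep → 116

vd = [65535, 65535, 65517, 65535, 165, 127, 91, 187, 126, 133, 69, 224, 225, 85, 241, 116]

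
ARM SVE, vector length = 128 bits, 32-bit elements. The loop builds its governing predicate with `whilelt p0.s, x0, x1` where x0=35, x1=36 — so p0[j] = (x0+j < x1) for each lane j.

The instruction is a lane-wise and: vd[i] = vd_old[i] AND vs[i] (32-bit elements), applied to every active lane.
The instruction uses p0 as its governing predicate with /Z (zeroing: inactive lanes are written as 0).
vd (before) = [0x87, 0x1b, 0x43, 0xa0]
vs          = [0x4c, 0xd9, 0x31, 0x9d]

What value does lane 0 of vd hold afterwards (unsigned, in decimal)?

128-bit reg / 32-bit elem → 4 lanes
whilelt: lane j active iff 35+j < 36 → j < 1 → 1 active
  i=0: and(0x87,0x4c) → 4
  i=1: tail/zero → 0
  i=2: tail/zero → 0
  i=3: tail/zero → 0

vd[0] = 4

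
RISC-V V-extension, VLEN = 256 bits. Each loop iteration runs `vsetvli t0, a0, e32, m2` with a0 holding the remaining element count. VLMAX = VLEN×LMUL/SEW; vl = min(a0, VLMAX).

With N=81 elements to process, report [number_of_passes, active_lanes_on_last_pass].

[iterations, last_vl] = [6, 1]

lanes per group: 256·2/32 = 16
iterations = ceil(81/16) = 6; final-pass vl = 1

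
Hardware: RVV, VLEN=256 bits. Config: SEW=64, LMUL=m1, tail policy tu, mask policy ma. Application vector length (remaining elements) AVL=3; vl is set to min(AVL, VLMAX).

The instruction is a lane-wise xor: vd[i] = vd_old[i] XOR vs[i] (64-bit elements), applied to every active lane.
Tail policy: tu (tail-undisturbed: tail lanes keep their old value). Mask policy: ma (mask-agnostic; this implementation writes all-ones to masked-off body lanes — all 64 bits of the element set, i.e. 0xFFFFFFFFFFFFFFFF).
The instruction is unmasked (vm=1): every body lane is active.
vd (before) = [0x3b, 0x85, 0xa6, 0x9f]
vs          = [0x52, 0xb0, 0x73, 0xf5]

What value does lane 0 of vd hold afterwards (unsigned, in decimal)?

vd[0] = 105

VLMAX = (256 × 1) / 64 = 4 lanes
AVL=3 ≤ VLMAX=4, so vl = 3
vd[0] xor(0x3b,0x52) -> 0x69
vd[1] xor(0x85,0xb0) -> 0x35
vd[2] xor(0xa6,0x73) -> 0xd5
vd[3] tail/keep -> 0x9f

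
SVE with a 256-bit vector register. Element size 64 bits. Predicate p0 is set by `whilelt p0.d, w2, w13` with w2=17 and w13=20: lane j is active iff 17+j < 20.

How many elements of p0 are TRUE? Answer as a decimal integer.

vl = 3

register lanes = 256/64 = 4
whilelt: lane j active iff 17+j < 20 → j < 3 → 3 active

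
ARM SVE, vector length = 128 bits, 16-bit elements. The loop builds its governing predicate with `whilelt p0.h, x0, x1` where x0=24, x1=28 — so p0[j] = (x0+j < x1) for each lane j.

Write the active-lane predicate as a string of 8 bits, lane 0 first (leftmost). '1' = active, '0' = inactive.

128-bit reg / 16-bit elem → 8 lanes
active while 24+j < 28, i.e. j ∈ [0,4) capped at 8 ⇒ 4
bits (lane 0 leftmost): 11110000

predicate = 11110000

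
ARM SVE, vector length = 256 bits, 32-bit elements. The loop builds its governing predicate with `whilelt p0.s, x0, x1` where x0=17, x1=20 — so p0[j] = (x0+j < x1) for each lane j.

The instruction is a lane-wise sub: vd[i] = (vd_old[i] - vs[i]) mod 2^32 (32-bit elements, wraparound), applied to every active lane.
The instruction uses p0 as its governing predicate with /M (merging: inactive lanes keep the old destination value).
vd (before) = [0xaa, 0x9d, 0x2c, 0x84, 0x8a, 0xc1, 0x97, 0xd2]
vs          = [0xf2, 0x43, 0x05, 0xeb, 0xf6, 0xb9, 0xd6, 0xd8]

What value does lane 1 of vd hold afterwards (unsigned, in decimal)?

vd[1] = 90

lane count: 256 div 32 = 8
active while 17+j < 20, i.e. j ∈ [0,3) capped at 8 ⇒ 3
lane  0: sub(0xaa,0xf2) ⇒ 0xffffffb8
lane  1: sub(0x9d,0x43) ⇒ 0x5a
lane  2: sub(0x2c,0x05) ⇒ 0x27
lane  3: tail/keep ⇒ 0x84
lane  4: tail/keep ⇒ 0x8a
lane  5: tail/keep ⇒ 0xc1
lane  6: tail/keep ⇒ 0x97
lane  7: tail/keep ⇒ 0xd2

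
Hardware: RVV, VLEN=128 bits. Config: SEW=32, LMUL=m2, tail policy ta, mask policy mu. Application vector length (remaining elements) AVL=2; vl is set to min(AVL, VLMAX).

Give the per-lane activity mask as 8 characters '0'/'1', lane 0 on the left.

predicate = 11000000

lanes per group: 128·2/32 = 8
AVL=2 ≤ VLMAX=8, so vl = 2
bits (lane 0 leftmost): 11000000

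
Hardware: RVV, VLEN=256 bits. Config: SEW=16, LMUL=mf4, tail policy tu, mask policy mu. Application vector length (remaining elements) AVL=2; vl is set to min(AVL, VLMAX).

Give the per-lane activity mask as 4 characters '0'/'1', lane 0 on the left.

VLMAX = (256 × 1/4) / 16 = 4 lanes
vl ← min(2, 4) = 2
bits (lane 0 leftmost): 1100

predicate = 1100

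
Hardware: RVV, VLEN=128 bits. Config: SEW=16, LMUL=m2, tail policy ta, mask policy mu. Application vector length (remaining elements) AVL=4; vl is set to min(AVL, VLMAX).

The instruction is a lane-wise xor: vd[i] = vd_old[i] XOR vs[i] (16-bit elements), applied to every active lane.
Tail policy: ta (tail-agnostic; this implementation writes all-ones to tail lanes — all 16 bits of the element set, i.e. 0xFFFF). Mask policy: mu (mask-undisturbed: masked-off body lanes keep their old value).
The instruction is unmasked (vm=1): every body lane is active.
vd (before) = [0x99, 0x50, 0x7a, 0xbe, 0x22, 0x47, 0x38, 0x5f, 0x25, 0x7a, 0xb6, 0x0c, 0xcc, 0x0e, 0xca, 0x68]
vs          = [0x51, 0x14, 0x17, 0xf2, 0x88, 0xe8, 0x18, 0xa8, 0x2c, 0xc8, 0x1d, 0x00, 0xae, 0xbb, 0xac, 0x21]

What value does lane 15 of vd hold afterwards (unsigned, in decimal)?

VLMAX = (128 × 2) / 16 = 16 lanes
AVL=4 ≤ VLMAX=16, so vl = 4
vd[0] xor(0x99,0x51) -> 0xc8
vd[1] xor(0x50,0x14) -> 0x44
vd[2] xor(0x7a,0x17) -> 0x6d
vd[3] xor(0xbe,0xf2) -> 0x4c
vd[4] tail/ones -> 0xffff
vd[5] tail/ones -> 0xffff
vd[6] tail/ones -> 0xffff
vd[7] tail/ones -> 0xffff
vd[8] tail/ones -> 0xffff
vd[9] tail/ones -> 0xffff
vd[10] tail/ones -> 0xffff
vd[11] tail/ones -> 0xffff
vd[12] tail/ones -> 0xffff
vd[13] tail/ones -> 0xffff
vd[14] tail/ones -> 0xffff
vd[15] tail/ones -> 0xffff

vd[15] = 65535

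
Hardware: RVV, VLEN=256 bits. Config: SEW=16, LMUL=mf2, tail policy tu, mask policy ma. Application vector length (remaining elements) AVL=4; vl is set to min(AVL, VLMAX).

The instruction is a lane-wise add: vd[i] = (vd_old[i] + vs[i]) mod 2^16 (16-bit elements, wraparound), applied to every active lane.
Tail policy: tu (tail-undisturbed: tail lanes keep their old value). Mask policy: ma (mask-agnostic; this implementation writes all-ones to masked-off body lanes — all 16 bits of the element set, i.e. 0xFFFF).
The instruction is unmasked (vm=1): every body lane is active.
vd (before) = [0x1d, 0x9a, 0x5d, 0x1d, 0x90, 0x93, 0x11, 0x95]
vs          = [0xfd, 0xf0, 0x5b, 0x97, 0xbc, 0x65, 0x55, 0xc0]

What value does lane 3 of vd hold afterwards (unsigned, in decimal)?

vd[3] = 180

VLMAX = (256 × 1/2) / 16 = 8 lanes
AVL=4 ≤ VLMAX=8, so vl = 4
  i=0: add(0x1d,0xfd) → 282
  i=1: add(0x9a,0xf0) → 394
  i=2: add(0x5d,0x5b) → 184
  i=3: add(0x1d,0x97) → 180
  i=4: tail/keep → 144
  i=5: tail/keep → 147
  i=6: tail/keep → 17
  i=7: tail/keep → 149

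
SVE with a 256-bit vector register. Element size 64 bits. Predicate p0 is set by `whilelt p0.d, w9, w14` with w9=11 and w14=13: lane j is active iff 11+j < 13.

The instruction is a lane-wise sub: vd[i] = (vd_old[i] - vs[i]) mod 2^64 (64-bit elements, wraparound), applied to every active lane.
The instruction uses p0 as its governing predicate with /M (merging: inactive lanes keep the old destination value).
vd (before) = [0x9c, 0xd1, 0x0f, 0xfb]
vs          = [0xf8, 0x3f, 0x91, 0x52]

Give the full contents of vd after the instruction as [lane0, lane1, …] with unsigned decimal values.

lane count: 256 div 64 = 4
active while 11+j < 13, i.e. j ∈ [0,2) capped at 4 ⇒ 2
vd[0] sub(0x9c,0xf8) -> 0xffffffffffffffa4
vd[1] sub(0xd1,0x3f) -> 0x92
vd[2] tail/keep -> 0x0f
vd[3] tail/keep -> 0xfb

vd = [18446744073709551524, 146, 15, 251]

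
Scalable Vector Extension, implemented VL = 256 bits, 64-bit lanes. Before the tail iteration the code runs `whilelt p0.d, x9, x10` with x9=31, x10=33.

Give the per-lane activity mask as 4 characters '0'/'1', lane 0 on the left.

predicate = 1100

register lanes = 256/64 = 4
active while 31+j < 33, i.e. j ∈ [0,2) capped at 4 ⇒ 2
bits (lane 0 leftmost): 1100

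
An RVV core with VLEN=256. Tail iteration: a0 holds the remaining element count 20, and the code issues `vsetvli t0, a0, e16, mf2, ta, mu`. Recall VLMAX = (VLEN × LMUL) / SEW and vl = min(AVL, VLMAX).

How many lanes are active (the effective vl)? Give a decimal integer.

vl = 8

lanes per group: 256·1/2/16 = 8
AVL=20 > VLMAX=8, so vl = 8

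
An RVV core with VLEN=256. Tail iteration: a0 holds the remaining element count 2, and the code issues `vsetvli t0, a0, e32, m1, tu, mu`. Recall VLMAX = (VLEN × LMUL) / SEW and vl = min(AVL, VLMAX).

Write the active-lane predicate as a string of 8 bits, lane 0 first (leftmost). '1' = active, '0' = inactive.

lanes per group: 256·1/32 = 8
AVL=2 ≤ VLMAX=8, so vl = 2
bits (lane 0 leftmost): 11000000

predicate = 11000000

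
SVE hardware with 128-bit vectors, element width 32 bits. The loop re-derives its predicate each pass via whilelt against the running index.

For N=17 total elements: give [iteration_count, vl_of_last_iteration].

[iterations, last_vl] = [5, 1]

lane count: 128 div 32 = 4
17 elements at 4/iter → 5 passes, remainder 1 on the last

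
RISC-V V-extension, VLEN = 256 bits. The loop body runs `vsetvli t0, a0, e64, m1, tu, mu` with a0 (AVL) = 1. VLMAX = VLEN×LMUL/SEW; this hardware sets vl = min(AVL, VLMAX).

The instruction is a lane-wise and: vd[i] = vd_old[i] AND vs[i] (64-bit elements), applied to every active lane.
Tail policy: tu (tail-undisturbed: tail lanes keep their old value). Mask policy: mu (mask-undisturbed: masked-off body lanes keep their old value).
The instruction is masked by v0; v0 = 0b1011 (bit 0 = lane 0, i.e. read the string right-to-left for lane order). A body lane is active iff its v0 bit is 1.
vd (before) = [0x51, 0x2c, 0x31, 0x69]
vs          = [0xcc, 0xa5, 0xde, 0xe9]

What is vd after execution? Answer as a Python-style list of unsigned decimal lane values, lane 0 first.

vd = [64, 44, 49, 105]

VLMAX = VLEN×LMUL/SEW = 256×1/64 = 4
vl = min(AVL, VLMAX) = min(1, 4) = 1
lane  0: and(0x51,0xcc) ⇒ 0x40
lane  1: tail/keep ⇒ 0x2c
lane  2: tail/keep ⇒ 0x31
lane  3: tail/keep ⇒ 0x69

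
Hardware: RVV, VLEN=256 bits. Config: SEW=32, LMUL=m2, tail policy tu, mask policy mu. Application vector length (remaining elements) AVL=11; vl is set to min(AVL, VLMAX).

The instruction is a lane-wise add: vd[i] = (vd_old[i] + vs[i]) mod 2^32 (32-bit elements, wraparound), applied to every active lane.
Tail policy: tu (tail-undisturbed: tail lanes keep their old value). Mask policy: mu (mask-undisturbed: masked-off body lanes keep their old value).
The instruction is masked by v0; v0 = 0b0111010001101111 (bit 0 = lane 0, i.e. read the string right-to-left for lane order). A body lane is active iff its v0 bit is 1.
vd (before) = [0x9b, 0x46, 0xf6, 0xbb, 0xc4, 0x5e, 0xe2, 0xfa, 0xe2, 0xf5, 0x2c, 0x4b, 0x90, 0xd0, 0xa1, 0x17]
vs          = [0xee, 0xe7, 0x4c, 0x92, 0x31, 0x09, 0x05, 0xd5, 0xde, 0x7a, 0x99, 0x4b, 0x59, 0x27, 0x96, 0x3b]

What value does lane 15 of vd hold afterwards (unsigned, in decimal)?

VLMAX = (256 × 2) / 32 = 16 lanes
vl = min(AVL, VLMAX) = min(11, 16) = 11
[0] add(0x9b,0xee) = 0x189
[1] add(0x46,0xe7) = 0x12d
[2] add(0xf6,0x4c) = 0x142
[3] add(0xbb,0x92) = 0x14d
[4] mask-off/keep = 0xc4
[5] add(0x5e,0x09) = 0x67
[6] add(0xe2,0x05) = 0xe7
[7] mask-off/keep = 0xfa
[8] mask-off/keep = 0xe2
[9] mask-off/keep = 0xf5
[10] add(0x2c,0x99) = 0xc5
[11] tail/keep = 0x4b
[12] tail/keep = 0x90
[13] tail/keep = 0xd0
[14] tail/keep = 0xa1
[15] tail/keep = 0x17

vd[15] = 23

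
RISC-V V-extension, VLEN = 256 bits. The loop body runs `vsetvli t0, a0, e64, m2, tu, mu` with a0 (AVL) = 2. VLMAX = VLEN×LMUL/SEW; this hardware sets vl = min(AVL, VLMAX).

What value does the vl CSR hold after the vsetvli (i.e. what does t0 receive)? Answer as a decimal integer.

lanes per group: 256·2/64 = 8
vl ← min(2, 8) = 2

vl = 2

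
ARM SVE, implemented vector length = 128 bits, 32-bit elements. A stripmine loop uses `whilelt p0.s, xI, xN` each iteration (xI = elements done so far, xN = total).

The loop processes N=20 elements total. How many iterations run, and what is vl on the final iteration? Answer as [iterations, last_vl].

128-bit reg / 32-bit elem → 4 lanes
20 elements at 4/iter → 5 passes, remainder 4 on the last

[iterations, last_vl] = [5, 4]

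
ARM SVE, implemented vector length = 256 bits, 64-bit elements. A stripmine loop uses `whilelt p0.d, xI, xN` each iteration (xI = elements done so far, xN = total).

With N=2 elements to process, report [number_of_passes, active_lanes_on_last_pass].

register lanes = 256/64 = 4
N=2: ⌈2/4⌉ = 1 iters; last vl = 2 − 0×4 = 2

[iterations, last_vl] = [1, 2]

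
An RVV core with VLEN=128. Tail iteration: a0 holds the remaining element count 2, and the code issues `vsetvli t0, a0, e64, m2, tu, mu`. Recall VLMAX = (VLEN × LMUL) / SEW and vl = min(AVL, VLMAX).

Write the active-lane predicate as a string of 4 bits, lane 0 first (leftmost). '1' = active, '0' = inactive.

VLMAX = (128 × 2) / 64 = 4 lanes
AVL=2 ≤ VLMAX=4, so vl = 2
bits (lane 0 leftmost): 1100

predicate = 1100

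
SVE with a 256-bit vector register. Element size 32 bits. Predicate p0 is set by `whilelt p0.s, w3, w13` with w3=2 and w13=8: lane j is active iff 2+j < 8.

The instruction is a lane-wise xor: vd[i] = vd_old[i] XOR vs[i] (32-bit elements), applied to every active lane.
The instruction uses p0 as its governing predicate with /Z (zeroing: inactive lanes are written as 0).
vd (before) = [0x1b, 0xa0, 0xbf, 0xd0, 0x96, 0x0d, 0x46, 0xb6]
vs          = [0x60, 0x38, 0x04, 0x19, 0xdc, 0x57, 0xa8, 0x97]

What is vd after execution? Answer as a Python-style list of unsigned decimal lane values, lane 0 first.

vd = [123, 152, 187, 201, 74, 90, 0, 0]

register lanes = 256/32 = 8
p0[j] = (2+j < 8); true for j=0..5 → 6 lanes set
lane  0: xor(0x1b,0x60) ⇒ 0x7b
lane  1: xor(0xa0,0x38) ⇒ 0x98
lane  2: xor(0xbf,0x04) ⇒ 0xbb
lane  3: xor(0xd0,0x19) ⇒ 0xc9
lane  4: xor(0x96,0xdc) ⇒ 0x4a
lane  5: xor(0x0d,0x57) ⇒ 0x5a
lane  6: tail/zero ⇒ 0x00
lane  7: tail/zero ⇒ 0x00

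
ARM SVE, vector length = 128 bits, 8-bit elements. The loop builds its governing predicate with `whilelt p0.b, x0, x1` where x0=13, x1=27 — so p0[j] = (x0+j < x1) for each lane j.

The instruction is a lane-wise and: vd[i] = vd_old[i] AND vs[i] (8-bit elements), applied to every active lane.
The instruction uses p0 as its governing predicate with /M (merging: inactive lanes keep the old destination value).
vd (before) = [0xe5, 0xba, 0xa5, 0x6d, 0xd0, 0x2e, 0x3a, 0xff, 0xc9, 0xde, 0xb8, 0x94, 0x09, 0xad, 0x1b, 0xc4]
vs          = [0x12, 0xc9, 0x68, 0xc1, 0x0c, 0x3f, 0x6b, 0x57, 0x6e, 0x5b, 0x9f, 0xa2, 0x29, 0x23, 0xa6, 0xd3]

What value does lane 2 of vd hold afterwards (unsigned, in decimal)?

vd[2] = 32

lane count: 128 div 8 = 16
active while 13+j < 27, i.e. j ∈ [0,14) capped at 16 ⇒ 14
  i=0: and(0xe5,0x12) → 0
  i=1: and(0xba,0xc9) → 136
  i=2: and(0xa5,0x68) → 32
  i=3: and(0x6d,0xc1) → 65
  i=4: and(0xd0,0x0c) → 0
  i=5: and(0x2e,0x3f) → 46
  i=6: and(0x3a,0x6b) → 42
  i=7: and(0xff,0x57) → 87
  i=8: and(0xc9,0x6e) → 72
  i=9: and(0xde,0x5b) → 90
  i=10: and(0xb8,0x9f) → 152
  i=11: and(0x94,0xa2) → 128
  i=12: and(0x09,0x29) → 9
  i=13: and(0xad,0x23) → 33
  i=14: tail/keep → 27
  i=15: tail/keep → 196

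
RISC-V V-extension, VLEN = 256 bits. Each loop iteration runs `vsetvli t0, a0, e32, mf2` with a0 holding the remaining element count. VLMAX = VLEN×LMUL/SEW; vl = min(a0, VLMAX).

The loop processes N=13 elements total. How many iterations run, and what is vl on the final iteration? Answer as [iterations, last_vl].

VLMAX = VLEN×LMUL/SEW = 256×1/2/32 = 4
13 elements at 4/iter → 4 passes, remainder 1 on the last

[iterations, last_vl] = [4, 1]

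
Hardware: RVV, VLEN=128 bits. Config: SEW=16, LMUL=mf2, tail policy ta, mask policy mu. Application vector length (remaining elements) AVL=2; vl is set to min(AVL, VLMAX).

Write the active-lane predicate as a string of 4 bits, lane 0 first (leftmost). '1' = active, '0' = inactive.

predicate = 1100

VLMAX = VLEN×LMUL/SEW = 128×1/2/16 = 4
vl = min(AVL, VLMAX) = min(2, 4) = 2
bits (lane 0 leftmost): 1100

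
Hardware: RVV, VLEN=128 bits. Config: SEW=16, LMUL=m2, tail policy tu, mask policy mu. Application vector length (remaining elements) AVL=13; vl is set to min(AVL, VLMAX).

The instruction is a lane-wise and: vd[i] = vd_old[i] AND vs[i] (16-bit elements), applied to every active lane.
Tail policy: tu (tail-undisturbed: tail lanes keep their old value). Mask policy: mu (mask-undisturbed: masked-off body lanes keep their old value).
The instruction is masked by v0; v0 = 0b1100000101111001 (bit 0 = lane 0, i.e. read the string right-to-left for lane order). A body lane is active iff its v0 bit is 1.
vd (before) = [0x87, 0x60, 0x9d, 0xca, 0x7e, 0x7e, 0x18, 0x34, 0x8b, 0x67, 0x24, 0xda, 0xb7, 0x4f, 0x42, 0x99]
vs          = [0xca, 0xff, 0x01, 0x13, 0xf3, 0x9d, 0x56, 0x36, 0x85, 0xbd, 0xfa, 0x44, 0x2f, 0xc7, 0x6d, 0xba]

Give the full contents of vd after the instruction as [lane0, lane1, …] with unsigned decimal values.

VLMAX = VLEN×LMUL/SEW = 128×2/16 = 16
AVL=13 ≤ VLMAX=16, so vl = 13
[0] and(0x87,0xca) = 0x82
[1] mask-off/keep = 0x60
[2] mask-off/keep = 0x9d
[3] and(0xca,0x13) = 0x02
[4] and(0x7e,0xf3) = 0x72
[5] and(0x7e,0x9d) = 0x1c
[6] and(0x18,0x56) = 0x10
[7] mask-off/keep = 0x34
[8] and(0x8b,0x85) = 0x81
[9] mask-off/keep = 0x67
[10] mask-off/keep = 0x24
[11] mask-off/keep = 0xda
[12] mask-off/keep = 0xb7
[13] tail/keep = 0x4f
[14] tail/keep = 0x42
[15] tail/keep = 0x99

vd = [130, 96, 157, 2, 114, 28, 16, 52, 129, 103, 36, 218, 183, 79, 66, 153]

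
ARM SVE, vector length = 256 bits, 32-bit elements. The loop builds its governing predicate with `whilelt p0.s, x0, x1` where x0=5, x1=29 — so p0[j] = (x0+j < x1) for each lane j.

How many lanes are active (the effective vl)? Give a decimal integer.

vl = 8

256-bit reg / 32-bit elem → 8 lanes
active while 5+j < 29, i.e. j ∈ [0,24) capped at 8 ⇒ 8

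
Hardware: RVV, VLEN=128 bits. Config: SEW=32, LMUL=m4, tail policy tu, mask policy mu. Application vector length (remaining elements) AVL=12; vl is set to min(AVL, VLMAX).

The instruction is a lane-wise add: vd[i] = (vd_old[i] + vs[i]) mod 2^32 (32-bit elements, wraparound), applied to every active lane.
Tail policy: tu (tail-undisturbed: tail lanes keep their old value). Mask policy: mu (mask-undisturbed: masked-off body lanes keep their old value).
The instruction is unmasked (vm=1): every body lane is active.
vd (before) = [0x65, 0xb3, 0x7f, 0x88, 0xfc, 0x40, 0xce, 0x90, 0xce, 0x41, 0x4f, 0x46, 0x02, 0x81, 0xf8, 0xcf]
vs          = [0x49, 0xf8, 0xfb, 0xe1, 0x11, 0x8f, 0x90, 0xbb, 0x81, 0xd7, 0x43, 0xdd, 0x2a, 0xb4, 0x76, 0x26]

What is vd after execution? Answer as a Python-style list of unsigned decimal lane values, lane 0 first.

VLMAX = (128 × 4) / 32 = 16 lanes
AVL=12 ≤ VLMAX=16, so vl = 12
  i=0: add(0x65,0x49) → 174
  i=1: add(0xb3,0xf8) → 427
  i=2: add(0x7f,0xfb) → 378
  i=3: add(0x88,0xe1) → 361
  i=4: add(0xfc,0x11) → 269
  i=5: add(0x40,0x8f) → 207
  i=6: add(0xce,0x90) → 350
  i=7: add(0x90,0xbb) → 331
  i=8: add(0xce,0x81) → 335
  i=9: add(0x41,0xd7) → 280
  i=10: add(0x4f,0x43) → 146
  i=11: add(0x46,0xdd) → 291
  i=12: tail/keep → 2
  i=13: tail/keep → 129
  i=14: tail/keep → 248
  i=15: tail/keep → 207

vd = [174, 427, 378, 361, 269, 207, 350, 331, 335, 280, 146, 291, 2, 129, 248, 207]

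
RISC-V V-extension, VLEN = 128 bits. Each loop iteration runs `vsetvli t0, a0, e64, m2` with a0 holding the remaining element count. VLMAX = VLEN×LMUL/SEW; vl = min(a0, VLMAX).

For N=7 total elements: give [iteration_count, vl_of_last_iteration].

[iterations, last_vl] = [2, 3]

lanes per group: 128·2/64 = 4
iterations = ceil(7/4) = 2; final-pass vl = 3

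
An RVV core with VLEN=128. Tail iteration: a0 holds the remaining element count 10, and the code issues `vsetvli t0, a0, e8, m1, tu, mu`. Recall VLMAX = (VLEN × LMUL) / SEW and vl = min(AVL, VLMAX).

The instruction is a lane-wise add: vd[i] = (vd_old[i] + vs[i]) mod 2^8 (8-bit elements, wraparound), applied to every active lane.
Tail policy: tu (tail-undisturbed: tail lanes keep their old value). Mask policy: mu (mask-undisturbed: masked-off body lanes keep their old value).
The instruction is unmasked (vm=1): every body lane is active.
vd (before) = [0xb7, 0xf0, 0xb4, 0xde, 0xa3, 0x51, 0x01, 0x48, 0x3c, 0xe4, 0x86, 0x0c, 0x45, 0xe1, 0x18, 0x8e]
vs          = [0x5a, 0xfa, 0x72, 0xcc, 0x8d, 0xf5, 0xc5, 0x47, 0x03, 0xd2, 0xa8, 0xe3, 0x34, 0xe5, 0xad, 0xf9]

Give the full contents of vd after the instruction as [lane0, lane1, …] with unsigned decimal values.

vd = [17, 234, 38, 170, 48, 70, 198, 143, 63, 182, 134, 12, 69, 225, 24, 142]

VLMAX = (128 × 1) / 8 = 16 lanes
vl ← min(10, 16) = 10
[0] add(0xb7,0x5a) = 0x11
[1] add(0xf0,0xfa) = 0xea
[2] add(0xb4,0x72) = 0x26
[3] add(0xde,0xcc) = 0xaa
[4] add(0xa3,0x8d) = 0x30
[5] add(0x51,0xf5) = 0x46
[6] add(0x01,0xc5) = 0xc6
[7] add(0x48,0x47) = 0x8f
[8] add(0x3c,0x03) = 0x3f
[9] add(0xe4,0xd2) = 0xb6
[10] tail/keep = 0x86
[11] tail/keep = 0x0c
[12] tail/keep = 0x45
[13] tail/keep = 0xe1
[14] tail/keep = 0x18
[15] tail/keep = 0x8e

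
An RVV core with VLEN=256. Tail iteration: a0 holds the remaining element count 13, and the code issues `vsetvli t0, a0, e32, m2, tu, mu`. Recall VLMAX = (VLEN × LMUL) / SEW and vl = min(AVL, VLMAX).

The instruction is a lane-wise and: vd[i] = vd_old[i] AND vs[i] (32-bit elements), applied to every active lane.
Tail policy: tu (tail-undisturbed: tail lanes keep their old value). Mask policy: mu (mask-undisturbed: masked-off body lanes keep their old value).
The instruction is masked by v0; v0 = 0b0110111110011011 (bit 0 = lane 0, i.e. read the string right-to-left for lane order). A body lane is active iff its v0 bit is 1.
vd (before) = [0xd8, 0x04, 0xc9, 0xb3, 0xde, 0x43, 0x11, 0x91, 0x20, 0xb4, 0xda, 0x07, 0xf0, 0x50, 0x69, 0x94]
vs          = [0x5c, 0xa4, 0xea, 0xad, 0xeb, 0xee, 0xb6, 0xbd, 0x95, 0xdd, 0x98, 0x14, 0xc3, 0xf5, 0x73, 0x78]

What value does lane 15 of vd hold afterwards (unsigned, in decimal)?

lanes per group: 256·2/32 = 16
AVL=13 ≤ VLMAX=16, so vl = 13
  i=0: and(0xd8,0x5c) → 88
  i=1: and(0x04,0xa4) → 4
  i=2: mask-off/keep → 201
  i=3: and(0xb3,0xad) → 161
  i=4: and(0xde,0xeb) → 202
  i=5: mask-off/keep → 67
  i=6: mask-off/keep → 17
  i=7: and(0x91,0xbd) → 145
  i=8: and(0x20,0x95) → 0
  i=9: and(0xb4,0xdd) → 148
  i=10: and(0xda,0x98) → 152
  i=11: and(0x07,0x14) → 4
  i=12: mask-off/keep → 240
  i=13: tail/keep → 80
  i=14: tail/keep → 105
  i=15: tail/keep → 148

vd[15] = 148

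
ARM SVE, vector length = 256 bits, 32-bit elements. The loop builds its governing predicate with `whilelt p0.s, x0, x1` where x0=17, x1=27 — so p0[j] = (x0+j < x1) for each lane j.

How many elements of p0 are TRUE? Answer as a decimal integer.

vl = 8

register lanes = 256/32 = 8
p0[j] = (17+j < 27); true for j=0..7 → 8 lanes set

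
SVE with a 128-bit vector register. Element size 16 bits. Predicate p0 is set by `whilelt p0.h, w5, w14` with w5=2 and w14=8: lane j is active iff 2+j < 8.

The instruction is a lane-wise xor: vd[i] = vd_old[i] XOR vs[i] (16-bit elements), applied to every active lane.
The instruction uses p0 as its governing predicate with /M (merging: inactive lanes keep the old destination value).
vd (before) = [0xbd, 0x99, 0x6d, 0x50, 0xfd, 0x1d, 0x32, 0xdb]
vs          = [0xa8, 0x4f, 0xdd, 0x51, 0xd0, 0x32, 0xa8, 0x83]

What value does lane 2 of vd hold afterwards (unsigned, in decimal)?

vd[2] = 176

128-bit reg / 16-bit elem → 8 lanes
whilelt: lane j active iff 2+j < 8 → j < 6 → 6 active
  i=0: xor(0xbd,0xa8) → 21
  i=1: xor(0x99,0x4f) → 214
  i=2: xor(0x6d,0xdd) → 176
  i=3: xor(0x50,0x51) → 1
  i=4: xor(0xfd,0xd0) → 45
  i=5: xor(0x1d,0x32) → 47
  i=6: tail/keep → 50
  i=7: tail/keep → 219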